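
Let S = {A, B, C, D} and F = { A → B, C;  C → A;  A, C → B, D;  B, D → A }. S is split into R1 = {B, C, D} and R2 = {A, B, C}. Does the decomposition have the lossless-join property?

Common attributes: R1 ∩ R2 = {B, C}.
Closure of {B, C}: C → A applies, adding A; A, C → B, D applies, adding D. So (B, C)⁺ = {A, B, C, D}.
This closure contains every attribute of R1, so R1 ∩ R2 → R1. The join is lossless.

Yes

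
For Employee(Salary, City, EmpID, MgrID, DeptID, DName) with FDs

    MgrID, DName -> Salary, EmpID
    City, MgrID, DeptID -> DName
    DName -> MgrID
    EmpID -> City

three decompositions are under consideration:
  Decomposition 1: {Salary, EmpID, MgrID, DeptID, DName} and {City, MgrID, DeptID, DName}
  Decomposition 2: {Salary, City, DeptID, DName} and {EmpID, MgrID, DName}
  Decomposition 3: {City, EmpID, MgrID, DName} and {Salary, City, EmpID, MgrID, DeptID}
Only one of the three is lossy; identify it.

Decomposition 3

Decomposition 1: common = {MgrID, DeptID, DName}, closure = {Salary, City, EmpID, MgrID, DeptID, DName} → lossless.
Decomposition 2: common = {DName}, closure = {Salary, City, EmpID, MgrID, DName} → lossless.
Decomposition 3: common = {City, EmpID, MgrID}, closure = {City, EmpID, MgrID} → lossy.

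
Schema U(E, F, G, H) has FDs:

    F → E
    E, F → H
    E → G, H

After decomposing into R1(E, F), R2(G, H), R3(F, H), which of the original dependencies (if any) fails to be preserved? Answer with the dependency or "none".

E → G, H

Check E → G, H: no single fragment contains all of {E, G, H}, and the restricted closure of {E} across the fragments never reaches {G, H}.
F → E is preserved.
E, F → H is preserved.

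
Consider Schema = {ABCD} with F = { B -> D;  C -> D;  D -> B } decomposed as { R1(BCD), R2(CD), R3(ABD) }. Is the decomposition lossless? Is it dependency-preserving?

lossy but dependency-preserving

Lossless test (chase): Rows 1 and 2 agree on D; apply D→B and equate their B entries. No row becomes fully distinguished — the join is lossy.
Dependency preservation: every FD's attributes lie within a single fragment, so each can be enforced locally — preserved.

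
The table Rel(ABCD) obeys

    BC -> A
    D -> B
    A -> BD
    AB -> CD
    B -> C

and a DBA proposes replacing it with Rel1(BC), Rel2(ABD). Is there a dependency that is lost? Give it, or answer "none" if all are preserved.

none

BC → A: restricted closure across fragments reaches A.
D → B lies within Rel2.
A → BD lies within Rel2.
AB → CD: restricted closure across fragments reaches CD.
B → C lies within Rel1.
Every dependency is enforceable on the fragments, so the decomposition is dependency-preserving.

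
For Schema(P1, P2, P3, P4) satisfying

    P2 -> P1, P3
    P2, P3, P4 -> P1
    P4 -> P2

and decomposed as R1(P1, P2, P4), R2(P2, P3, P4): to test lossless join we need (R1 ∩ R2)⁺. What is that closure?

P1, P2, P3, P4

R1 ∩ R2 = {P2, P4}.
P2 → P1, P3 applies, adding P1, P3
Closure: {P1, P2, P3, P4}.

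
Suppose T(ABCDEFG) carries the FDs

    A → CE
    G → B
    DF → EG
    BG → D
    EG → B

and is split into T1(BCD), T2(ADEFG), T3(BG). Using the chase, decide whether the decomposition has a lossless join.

No

Chase test. Columns are ABCDEFG; row i has aⱼ where attribute j ∈ Ti, else bᵢⱼ.
Initial tableau (one row per fragment):
  row 1: b11 a2 a3 a4 b15 b16 b17
  row 2: a1 b22 b23 a4 a5 a6 a7
  row 3: b31 a2 b33 b34 b35 b36 a7
Rows 2 and 3 agree on G; apply G→B and equate their B entries.
Rows 2 and 3 agree on BG; apply BG→D and equate their D entries.
No row becomes fully distinguished — the join is lossy.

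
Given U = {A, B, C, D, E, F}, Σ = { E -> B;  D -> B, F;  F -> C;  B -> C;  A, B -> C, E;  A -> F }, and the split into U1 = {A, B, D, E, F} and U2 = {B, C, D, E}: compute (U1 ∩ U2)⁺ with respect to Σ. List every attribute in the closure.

U1 ∩ U2 = {B, D, E}.
D → B, F applies, adding F
F → C applies, adding C
Closure: {B, C, D, E, F}.

B, C, D, E, F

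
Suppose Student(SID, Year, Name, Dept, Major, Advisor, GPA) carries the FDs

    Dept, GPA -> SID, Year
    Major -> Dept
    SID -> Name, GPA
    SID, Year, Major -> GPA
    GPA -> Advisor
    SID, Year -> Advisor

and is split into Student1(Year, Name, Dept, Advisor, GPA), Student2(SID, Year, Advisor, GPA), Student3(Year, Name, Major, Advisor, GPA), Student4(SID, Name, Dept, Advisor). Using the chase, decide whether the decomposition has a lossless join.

Chase test. Columns are SID, Year, Name, Dept, Major, Advisor, GPA; row i has aⱼ where attribute j ∈ Studenti, else bᵢⱼ.
Initial tableau (one row per fragment):
  row 1: b11 a2 a3 a4 b15 a6 a7
  row 2: a1 a2 b23 b24 b25 a6 a7
  row 3: b31 a2 a3 b34 a5 a6 a7
  row 4: a1 b42 a3 a4 b45 a6 b47
Rows 2 and 4 agree on SID; apply SID→Name, GPA and equate their Name, GPA entries.
Rows 1 and 4 agree on Dept, GPA; apply Dept, GPA→SID, Year and equate their SID, Year entries.
No row becomes fully distinguished — the join is lossy.

No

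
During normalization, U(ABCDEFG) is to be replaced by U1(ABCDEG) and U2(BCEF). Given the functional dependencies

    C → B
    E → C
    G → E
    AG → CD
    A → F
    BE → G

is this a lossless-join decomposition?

No

Common attributes: U1 ∩ U2 = {BCE}.
Closure of {BCE}: BE → G applies, adding G. So (BCE)⁺ = {BCEG}.
The closure contains neither all of U1 = {ABCDEG} nor all of U2 = {BCEF}, so the common attributes are not a superkey of either fragment. The join is lossy.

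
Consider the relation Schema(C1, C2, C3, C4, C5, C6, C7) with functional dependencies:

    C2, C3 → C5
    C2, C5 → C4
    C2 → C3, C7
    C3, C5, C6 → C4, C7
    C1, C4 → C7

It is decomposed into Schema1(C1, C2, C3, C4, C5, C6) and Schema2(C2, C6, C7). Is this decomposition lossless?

Yes

Common attributes: Schema1 ∩ Schema2 = {C2, C6}.
Closure of {C2, C6}: C2 → C3, C7 applies, adding C3, C7; C2, C3 → C5 applies, adding C5; C2, C5 → C4 applies, adding C4. So (C2, C6)⁺ = {C2, C3, C4, C5, C6, C7}.
This closure contains every attribute of Schema2, so Schema1 ∩ Schema2 → Schema2. The join is lossless.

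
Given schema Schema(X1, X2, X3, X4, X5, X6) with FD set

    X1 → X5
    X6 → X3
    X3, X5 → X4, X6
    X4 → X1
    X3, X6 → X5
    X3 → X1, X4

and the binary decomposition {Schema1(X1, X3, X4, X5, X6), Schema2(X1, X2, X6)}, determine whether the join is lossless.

Common attributes: Schema1 ∩ Schema2 = {X1, X6}.
Closure of {X1, X6}: X1 → X5 applies, adding X5; X6 → X3 applies, adding X3; X3, X5 → X4, X6 applies, adding X4. So (X1, X6)⁺ = {X1, X3, X4, X5, X6}.
This closure contains every attribute of Schema1, so Schema1 ∩ Schema2 → Schema1. The join is lossless.

Yes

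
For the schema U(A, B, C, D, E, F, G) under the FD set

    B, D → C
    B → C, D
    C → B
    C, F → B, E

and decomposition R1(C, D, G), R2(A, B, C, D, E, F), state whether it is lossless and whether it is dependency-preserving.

lossy but dependency-preserving

Lossless test: (C, D)⁺ = {B, C, D}, which is a superkey of neither fragment — lossy.
Dependency preservation: every FD's attributes lie within a single fragment, so each can be enforced locally — preserved.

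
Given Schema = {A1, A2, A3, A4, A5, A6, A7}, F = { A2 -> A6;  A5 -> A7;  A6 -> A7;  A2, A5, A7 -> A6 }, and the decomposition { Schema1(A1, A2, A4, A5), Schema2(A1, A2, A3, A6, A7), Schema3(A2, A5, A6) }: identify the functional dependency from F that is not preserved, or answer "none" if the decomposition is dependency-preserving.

A5 -> A7

Check A5 → A7: no single fragment contains all of {A5, A7}, and the restricted closure of {A5} across the fragments never reaches {A7}.
A2 → A6 is preserved.
A6 → A7 is preserved.
A2, A5, A7 → A6 is preserved.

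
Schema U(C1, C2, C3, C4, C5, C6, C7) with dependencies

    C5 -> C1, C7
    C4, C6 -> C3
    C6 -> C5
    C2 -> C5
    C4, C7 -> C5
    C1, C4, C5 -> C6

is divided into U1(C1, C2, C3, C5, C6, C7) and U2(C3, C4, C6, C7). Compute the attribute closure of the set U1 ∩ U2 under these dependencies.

U1 ∩ U2 = {C3, C6, C7}.
C6 → C5 applies, adding C5
C5 → C1, C7 applies, adding C1
Closure: {C1, C3, C5, C6, C7}.

C1, C3, C5, C6, C7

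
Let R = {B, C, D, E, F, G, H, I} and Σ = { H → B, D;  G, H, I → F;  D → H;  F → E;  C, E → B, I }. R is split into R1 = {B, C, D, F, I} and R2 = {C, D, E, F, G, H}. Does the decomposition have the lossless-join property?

Yes

Common attributes: R1 ∩ R2 = {C, D, F}.
Closure of {C, D, F}: D → H applies, adding H; F → E applies, adding E; C, E → B, I applies, adding B, I. So (C, D, F)⁺ = {B, C, D, E, F, H, I}.
This closure contains every attribute of R1, so R1 ∩ R2 → R1. The join is lossless.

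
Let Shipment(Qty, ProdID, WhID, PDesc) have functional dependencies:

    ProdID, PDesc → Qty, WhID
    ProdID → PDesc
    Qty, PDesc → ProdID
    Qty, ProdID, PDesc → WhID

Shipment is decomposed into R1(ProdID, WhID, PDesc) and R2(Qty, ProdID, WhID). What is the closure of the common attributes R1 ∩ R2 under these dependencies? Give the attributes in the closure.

R1 ∩ R2 = {ProdID, WhID}.
ProdID → PDesc applies, adding PDesc
ProdID, PDesc → Qty, WhID applies, adding Qty
Closure: {Qty, ProdID, WhID, PDesc}.

Qty, ProdID, WhID, PDesc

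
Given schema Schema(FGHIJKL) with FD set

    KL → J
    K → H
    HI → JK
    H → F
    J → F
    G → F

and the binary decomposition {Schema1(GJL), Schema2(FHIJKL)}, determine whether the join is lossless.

No

Common attributes: Schema1 ∩ Schema2 = {JL}.
Closure of {JL}: J → F applies, adding F. So (JL)⁺ = {FJL}.
The closure contains neither all of Schema1 = {GJL} nor all of Schema2 = {FHIJKL}, so the common attributes are not a superkey of either fragment. The join is lossy.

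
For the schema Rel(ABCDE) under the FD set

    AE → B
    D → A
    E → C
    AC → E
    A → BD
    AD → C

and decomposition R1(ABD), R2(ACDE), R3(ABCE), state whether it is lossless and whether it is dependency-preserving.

Lossless test (chase): Rows 2 and 3 agree on AE; apply AE→B and equate their B entries. Rows 1 and 3 agree on A; apply A→BD and equate their BD entries. Rows 1 and 2 agree on AD; apply AD→C and equate their C entries. Rows 1 and 2 agree on AC; apply AC→E and equate their E entries. Row 1 is now all distinguished symbols — the join is lossless.
Dependency preservation: every FD's attributes lie within a single fragment, so each can be enforced locally — preserved.

lossless and dependency-preserving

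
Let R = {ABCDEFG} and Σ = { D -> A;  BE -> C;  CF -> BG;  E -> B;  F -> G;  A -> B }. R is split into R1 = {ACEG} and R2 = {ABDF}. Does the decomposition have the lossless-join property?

Common attributes: R1 ∩ R2 = {A}.
Closure of {A}: A → B applies, adding B. So (A)⁺ = {AB}.
The closure contains neither all of R1 = {ACEG} nor all of R2 = {ABDF}, so the common attributes are not a superkey of either fragment. The join is lossy.

No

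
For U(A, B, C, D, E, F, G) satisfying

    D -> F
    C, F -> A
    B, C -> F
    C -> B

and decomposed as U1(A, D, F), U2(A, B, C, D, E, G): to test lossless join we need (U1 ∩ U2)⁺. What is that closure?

A, D, F

U1 ∩ U2 = {A, D}.
D → F applies, adding F
Closure: {A, D, F}.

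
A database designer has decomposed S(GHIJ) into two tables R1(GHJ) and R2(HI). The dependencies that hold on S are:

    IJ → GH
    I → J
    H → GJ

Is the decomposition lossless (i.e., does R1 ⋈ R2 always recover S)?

Yes

Common attributes: R1 ∩ R2 = {H}.
Closure of {H}: H → GJ applies, adding GJ. So (H)⁺ = {GHJ}.
This closure contains every attribute of R1, so R1 ∩ R2 → R1. The join is lossless.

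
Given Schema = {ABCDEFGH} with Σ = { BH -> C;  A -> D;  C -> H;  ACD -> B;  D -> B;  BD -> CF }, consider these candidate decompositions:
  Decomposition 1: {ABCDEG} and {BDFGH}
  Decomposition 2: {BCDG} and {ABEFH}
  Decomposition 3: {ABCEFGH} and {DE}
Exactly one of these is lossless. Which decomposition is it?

Decomposition 1

Decomposition 1: common = {BDG}, closure = {BCDFGH} → lossless.
Decomposition 2: common = {B}, closure = {B} → lossy.
Decomposition 3: common = {E}, closure = {E} → lossy.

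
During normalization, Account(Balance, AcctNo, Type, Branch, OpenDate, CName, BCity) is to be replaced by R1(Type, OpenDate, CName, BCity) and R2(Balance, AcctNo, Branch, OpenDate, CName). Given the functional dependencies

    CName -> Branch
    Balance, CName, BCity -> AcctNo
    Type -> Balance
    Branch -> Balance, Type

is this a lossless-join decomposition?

No

Common attributes: R1 ∩ R2 = {OpenDate, CName}.
Closure of {OpenDate, CName}: CName → Branch applies, adding Branch; Branch → Balance, Type applies, adding Balance, Type. So (OpenDate, CName)⁺ = {Balance, Type, Branch, OpenDate, CName}.
The closure contains neither all of R1 = {Type, OpenDate, CName, BCity} nor all of R2 = {Balance, AcctNo, Branch, OpenDate, CName}, so the common attributes are not a superkey of either fragment. The join is lossy.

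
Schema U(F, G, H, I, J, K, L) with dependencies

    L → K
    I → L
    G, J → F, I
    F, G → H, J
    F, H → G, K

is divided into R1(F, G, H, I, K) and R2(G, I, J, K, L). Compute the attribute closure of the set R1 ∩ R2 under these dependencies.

R1 ∩ R2 = {G, I, K}.
I → L applies, adding L
Closure: {G, I, K, L}.

G, I, K, L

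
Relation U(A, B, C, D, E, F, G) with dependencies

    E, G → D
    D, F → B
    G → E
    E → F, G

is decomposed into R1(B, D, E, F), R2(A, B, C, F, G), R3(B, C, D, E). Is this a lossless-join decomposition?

Chase test. Columns are A, B, C, D, E, F, G; row i has aⱼ where attribute j ∈ Ri, else bᵢⱼ.
Initial tableau (one row per fragment):
  row 1: b11 a2 b13 a4 a5 a6 b17
  row 2: a1 a2 a3 b24 b25 a6 a7
  row 3: b31 a2 a3 a4 a5 b36 b37
Rows 1 and 3 agree on E; apply E→F, G and equate their F, G entries.
No row becomes fully distinguished — the join is lossy.

No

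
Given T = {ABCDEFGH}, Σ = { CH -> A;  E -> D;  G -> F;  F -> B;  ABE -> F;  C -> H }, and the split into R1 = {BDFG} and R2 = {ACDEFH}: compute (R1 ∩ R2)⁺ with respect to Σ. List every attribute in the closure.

R1 ∩ R2 = {DF}.
F → B applies, adding B
Closure: {BDF}.

BDF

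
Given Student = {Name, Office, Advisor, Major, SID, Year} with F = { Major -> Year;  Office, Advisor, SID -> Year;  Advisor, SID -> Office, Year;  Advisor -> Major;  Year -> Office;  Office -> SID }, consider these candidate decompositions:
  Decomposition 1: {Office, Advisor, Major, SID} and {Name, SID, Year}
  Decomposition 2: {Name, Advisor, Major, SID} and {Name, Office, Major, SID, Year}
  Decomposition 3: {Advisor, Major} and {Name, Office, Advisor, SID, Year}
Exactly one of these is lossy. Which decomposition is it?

Decomposition 1: common = {SID}, closure = {SID} → lossy.
Decomposition 2: common = {Name, Major, SID}, closure = {Name, Office, Major, SID, Year} → lossless.
Decomposition 3: common = {Advisor}, closure = {Office, Advisor, Major, SID, Year} → lossless.

Decomposition 1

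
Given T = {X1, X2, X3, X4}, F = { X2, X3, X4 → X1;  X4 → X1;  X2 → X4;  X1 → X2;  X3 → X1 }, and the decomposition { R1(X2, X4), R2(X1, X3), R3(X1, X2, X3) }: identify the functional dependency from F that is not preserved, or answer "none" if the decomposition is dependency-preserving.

none

X2, X3, X4 → X1: restricted closure across fragments reaches X1.
X4 → X1: restricted closure across fragments reaches X1.
X2 → X4 lies within R1.
X1 → X2 lies within R3.
X3 → X1 lies within R2.
Every dependency is enforceable on the fragments, so the decomposition is dependency-preserving.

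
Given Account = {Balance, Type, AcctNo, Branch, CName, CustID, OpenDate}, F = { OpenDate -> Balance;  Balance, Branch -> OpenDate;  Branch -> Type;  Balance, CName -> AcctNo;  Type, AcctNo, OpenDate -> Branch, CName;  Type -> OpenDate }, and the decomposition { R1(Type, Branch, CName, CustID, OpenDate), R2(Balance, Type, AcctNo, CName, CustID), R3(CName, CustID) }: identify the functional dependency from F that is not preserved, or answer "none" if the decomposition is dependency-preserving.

OpenDate -> Balance

Check OpenDate → Balance: no single fragment contains all of {Balance, OpenDate}, and the restricted closure of {OpenDate} across the fragments never reaches {Balance}.
Balance, Branch → OpenDate is preserved.
Branch → Type is preserved.
Balance, CName → AcctNo is preserved.
Type, AcctNo, OpenDate → Branch, CName is preserved.
Type → OpenDate is preserved.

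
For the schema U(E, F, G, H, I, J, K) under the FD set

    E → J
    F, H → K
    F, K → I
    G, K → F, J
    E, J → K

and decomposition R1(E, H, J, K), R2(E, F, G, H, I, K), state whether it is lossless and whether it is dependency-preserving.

Lossless test: (E, H, K)⁺ = {E, H, J, K}, which contains all of one fragment — lossless.
Dependency preservation: the restricted closure of {G, K} across the fragments never reaches {F, J}, so G, K → F, J cannot be enforced without a join — not preserved.

lossless but not dependency-preserving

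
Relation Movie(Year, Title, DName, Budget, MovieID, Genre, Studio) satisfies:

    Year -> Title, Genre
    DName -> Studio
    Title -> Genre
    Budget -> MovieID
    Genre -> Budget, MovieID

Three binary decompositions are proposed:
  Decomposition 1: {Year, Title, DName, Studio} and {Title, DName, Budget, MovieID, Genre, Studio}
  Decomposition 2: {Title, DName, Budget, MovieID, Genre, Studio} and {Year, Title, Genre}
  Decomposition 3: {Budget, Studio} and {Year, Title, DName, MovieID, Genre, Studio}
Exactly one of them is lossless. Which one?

Decomposition 1: common = {Title, DName, Studio}, closure = {Title, DName, Budget, MovieID, Genre, Studio} → lossless.
Decomposition 2: common = {Title, Genre}, closure = {Title, Budget, MovieID, Genre} → lossy.
Decomposition 3: common = {Studio}, closure = {Studio} → lossy.

Decomposition 1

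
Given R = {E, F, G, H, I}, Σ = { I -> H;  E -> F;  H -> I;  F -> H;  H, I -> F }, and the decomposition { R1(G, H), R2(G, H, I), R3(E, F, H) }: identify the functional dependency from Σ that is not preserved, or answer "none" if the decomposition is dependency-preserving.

I → H lies within R2.
E → F lies within R3.
H → I lies within R2.
F → H lies within R3.
H, I → F: restricted closure across fragments reaches F.
Every dependency is enforceable on the fragments, so the decomposition is dependency-preserving.

none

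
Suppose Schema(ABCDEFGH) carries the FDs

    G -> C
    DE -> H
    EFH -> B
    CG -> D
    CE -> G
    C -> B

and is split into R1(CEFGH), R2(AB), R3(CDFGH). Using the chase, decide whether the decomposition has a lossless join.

No

Chase test. Columns are ABCDEFGH; row i has aⱼ where attribute j ∈ Ri, else bᵢⱼ.
Initial tableau (one row per fragment):
  row 1: b11 b12 a3 b14 a5 a6 a7 a8
  row 2: a1 a2 b23 b24 b25 b26 b27 b28
  row 3: b31 b32 a3 a4 b35 a6 a7 a8
Rows 1 and 3 agree on CG; apply CG→D and equate their D entries.
Rows 1 and 3 agree on C; apply C→B and equate their B entries.
No row becomes fully distinguished — the join is lossy.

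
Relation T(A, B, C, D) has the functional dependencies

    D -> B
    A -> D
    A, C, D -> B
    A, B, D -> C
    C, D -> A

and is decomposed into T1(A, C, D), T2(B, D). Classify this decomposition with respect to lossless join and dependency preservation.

Lossless test: (D)⁺ = {B, D}, which contains all of one fragment — lossless.
Dependency preservation: A, C, D → B; A, B, D → C are not contained in any single fragment, but the restricted closure of each left-hand side across the fragments still reaches the right-hand side; the remaining FDs each lie inside some fragment. All dependencies are preserved.

lossless and dependency-preserving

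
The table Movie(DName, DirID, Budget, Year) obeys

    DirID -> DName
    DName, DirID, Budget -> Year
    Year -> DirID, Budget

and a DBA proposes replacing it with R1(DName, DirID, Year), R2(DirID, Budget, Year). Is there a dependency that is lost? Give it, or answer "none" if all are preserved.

none

DirID → DName lies within R1.
DName, DirID, Budget → Year: restricted closure across fragments reaches Year.
Year → DirID, Budget lies within R2.
Every dependency is enforceable on the fragments, so the decomposition is dependency-preserving.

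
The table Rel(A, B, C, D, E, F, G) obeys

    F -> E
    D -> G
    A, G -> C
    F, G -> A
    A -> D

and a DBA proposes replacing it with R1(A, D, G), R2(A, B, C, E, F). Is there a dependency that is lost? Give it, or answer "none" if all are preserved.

F, G -> A

Check F, G → A: no single fragment contains all of {A, F, G}, and the restricted closure of {F, G} across the fragments never reaches {A}.
F → E is preserved.
D → G is preserved.
A, G → C is preserved.
A → D is preserved.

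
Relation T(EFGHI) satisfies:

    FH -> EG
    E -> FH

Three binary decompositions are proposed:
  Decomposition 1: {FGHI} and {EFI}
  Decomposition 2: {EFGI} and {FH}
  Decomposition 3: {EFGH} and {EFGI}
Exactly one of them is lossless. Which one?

Decomposition 3

Decomposition 1: common = {FI}, closure = {FI} → lossy.
Decomposition 2: common = {F}, closure = {F} → lossy.
Decomposition 3: common = {EFG}, closure = {EFGH} → lossless.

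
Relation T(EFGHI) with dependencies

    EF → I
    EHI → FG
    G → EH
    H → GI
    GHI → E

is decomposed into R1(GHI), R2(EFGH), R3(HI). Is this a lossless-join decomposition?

Yes

Chase test. Columns are EFGHI; row i has aⱼ where attribute j ∈ Ri, else bᵢⱼ.
Initial tableau (one row per fragment):
  row 1: b11 b12 a3 a4 a5
  row 2: a1 a2 a3 a4 b25
  row 3: b31 b32 b33 a4 a5
Rows 1 and 2 agree on G; apply G→EH and equate their EH entries.
Rows 1 and 2 agree on H; apply H→GI and equate their GI entries.
Rows 1 and 3 agree on H; apply H→GI and equate their GI entries.
Rows 1 and 3 agree on GHI; apply GHI→E and equate their E entries.
Rows 1 and 2 agree on EHI; apply EHI→FG and equate their FG entries.
Rows 1 and 3 agree on EHI; apply EHI→FG and equate their FG entries.
Row 1 is now all distinguished symbols — the join is lossless.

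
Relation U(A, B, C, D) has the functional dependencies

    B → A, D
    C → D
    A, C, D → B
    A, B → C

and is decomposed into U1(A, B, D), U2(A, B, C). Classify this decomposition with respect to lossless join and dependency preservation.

Lossless test: (A, B)⁺ = {A, B, C, D}, which contains all of one fragment — lossless.
Dependency preservation: the restricted closure of {C} across the fragments never reaches {D}, so C → D cannot be enforced without a join — not preserved.

lossless but not dependency-preserving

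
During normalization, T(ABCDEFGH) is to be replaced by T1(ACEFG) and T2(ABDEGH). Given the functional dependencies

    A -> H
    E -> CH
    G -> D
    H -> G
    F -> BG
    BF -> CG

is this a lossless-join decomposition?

Common attributes: T1 ∩ T2 = {AEG}.
Closure of {AEG}: A → H applies, adding H; E → CH applies, adding C; G → D applies, adding D. So (AEG)⁺ = {ACDEGH}.
The closure contains neither all of T1 = {ACEFG} nor all of T2 = {ABDEGH}, so the common attributes are not a superkey of either fragment. The join is lossy.

No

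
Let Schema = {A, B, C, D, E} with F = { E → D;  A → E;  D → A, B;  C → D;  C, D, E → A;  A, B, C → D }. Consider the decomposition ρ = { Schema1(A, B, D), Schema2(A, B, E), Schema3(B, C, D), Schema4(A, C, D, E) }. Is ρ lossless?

Yes

Chase test. Columns are A, B, C, D, E; row i has aⱼ where attribute j ∈ Schemai, else bᵢⱼ.
Initial tableau (one row per fragment):
  row 1: a1 a2 b13 a4 b15
  row 2: a1 a2 b23 b24 a5
  row 3: b31 a2 a3 a4 b35
  row 4: a1 b42 a3 a4 a5
Rows 2 and 4 agree on E; apply E→D and equate their D entries.
Rows 1 and 2 agree on A; apply A→E and equate their E entries.
Rows 1 and 3 agree on D; apply D→A, B and equate their A, B entries.
Rows 1 and 4 agree on D; apply D→A, B and equate their A, B entries.
Rows 1 and 3 agree on A; apply A→E and equate their E entries.
Row 3 is now all distinguished symbols — the join is lossless.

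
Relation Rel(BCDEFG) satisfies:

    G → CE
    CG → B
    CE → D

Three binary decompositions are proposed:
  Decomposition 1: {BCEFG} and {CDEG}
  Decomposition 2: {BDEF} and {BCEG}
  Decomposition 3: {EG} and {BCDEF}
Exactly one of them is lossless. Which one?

Decomposition 1

Decomposition 1: common = {CEG}, closure = {BCDEG} → lossless.
Decomposition 2: common = {BE}, closure = {BE} → lossy.
Decomposition 3: common = {E}, closure = {E} → lossy.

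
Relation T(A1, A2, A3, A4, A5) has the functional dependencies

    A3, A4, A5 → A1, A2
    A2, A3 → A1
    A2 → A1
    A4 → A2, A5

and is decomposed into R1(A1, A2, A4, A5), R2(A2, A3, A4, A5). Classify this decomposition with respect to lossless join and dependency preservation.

lossless and dependency-preserving

Lossless test: (A2, A4, A5)⁺ = {A1, A2, A4, A5}, which contains all of one fragment — lossless.
Dependency preservation: A3, A4, A5 → A1, A2; A2, A3 → A1 are not contained in any single fragment, but the restricted closure of each left-hand side across the fragments still reaches the right-hand side; the remaining FDs each lie inside some fragment. All dependencies are preserved.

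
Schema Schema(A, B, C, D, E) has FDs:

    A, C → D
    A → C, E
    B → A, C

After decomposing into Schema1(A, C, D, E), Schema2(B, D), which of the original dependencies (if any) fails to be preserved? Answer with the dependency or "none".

B → A, C

Check B → A, C: no single fragment contains all of {A, B, C}, and the restricted closure of {B} across the fragments never reaches {A, C}.
A, C → D is preserved.
A → C, E is preserved.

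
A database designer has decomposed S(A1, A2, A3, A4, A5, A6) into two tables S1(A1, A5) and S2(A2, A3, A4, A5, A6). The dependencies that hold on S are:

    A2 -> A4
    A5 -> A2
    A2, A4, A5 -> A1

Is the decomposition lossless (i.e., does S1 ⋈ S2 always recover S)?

Common attributes: S1 ∩ S2 = {A5}.
Closure of {A5}: A5 → A2 applies, adding A2; A2 → A4 applies, adding A4; A2, A4, A5 → A1 applies, adding A1. So (A5)⁺ = {A1, A2, A4, A5}.
This closure contains every attribute of S1, so S1 ∩ S2 → S1. The join is lossless.

Yes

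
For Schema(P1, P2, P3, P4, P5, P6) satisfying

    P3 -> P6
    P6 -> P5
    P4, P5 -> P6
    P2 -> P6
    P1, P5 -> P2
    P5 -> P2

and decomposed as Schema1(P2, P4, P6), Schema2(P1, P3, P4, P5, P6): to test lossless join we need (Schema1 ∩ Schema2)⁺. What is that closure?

Schema1 ∩ Schema2 = {P4, P6}.
P6 → P5 applies, adding P5
P5 → P2 applies, adding P2
Closure: {P2, P4, P5, P6}.

P2, P4, P5, P6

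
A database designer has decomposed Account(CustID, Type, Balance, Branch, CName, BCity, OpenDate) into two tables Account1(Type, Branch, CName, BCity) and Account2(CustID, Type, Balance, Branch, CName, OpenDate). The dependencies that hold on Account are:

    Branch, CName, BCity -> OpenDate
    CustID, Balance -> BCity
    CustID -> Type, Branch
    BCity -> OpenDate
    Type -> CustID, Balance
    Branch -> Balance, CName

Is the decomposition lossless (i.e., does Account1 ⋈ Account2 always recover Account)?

Common attributes: Account1 ∩ Account2 = {Type, Branch, CName}.
Closure of {Type, Branch, CName}: Type → CustID, Balance applies, adding CustID, Balance; CustID, Balance → BCity applies, adding BCity; BCity → OpenDate applies, adding OpenDate. So (Type, Branch, CName)⁺ = {CustID, Type, Balance, Branch, CName, BCity, OpenDate}.
This closure contains every attribute of Account1, so Account1 ∩ Account2 → Account1. The join is lossless.

Yes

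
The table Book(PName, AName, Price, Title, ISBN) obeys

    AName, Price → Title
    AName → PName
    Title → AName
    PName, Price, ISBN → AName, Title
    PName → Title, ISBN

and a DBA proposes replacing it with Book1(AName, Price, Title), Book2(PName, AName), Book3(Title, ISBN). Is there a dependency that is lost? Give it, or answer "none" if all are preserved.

AName, Price → Title lies within Book1.
AName → PName lies within Book2.
Title → AName lies within Book1.
PName, Price, ISBN → AName, Title: restricted closure across fragments reaches AName, Title.
PName → Title, ISBN: restricted closure across fragments reaches Title, ISBN.
Every dependency is enforceable on the fragments, so the decomposition is dependency-preserving.

none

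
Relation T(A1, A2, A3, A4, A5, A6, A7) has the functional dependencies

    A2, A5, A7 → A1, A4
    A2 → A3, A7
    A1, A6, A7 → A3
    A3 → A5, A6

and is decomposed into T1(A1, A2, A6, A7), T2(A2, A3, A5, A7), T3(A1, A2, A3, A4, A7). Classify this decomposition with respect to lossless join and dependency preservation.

Lossless test (chase): Rows 1 and 2 agree on A2; apply A2→A3, A7 and equate their A3, A7 entries. Rows 1 and 2 agree on A3; apply A3→A5, A6 and equate their A5, A6 entries. Rows 1 and 3 agree on A3; apply A3→A5, A6 and equate their A5, A6 entries. Rows 1 and 2 agree on A2, A5, A7; apply A2, A5, A7→A1, A4 and equate their A1, A4 entries. Rows 1 and 3 agree on A2, A5, A7; apply A2, A5, A7→A1, A4 and equate their A1, A4 entries. Row 1 is now all distinguished symbols — the join is lossless.
Dependency preservation: the restricted closure of {A1, A6, A7} across the fragments never reaches {A3}, so A1, A6, A7 → A3 cannot be enforced without a join — not preserved.

lossless but not dependency-preserving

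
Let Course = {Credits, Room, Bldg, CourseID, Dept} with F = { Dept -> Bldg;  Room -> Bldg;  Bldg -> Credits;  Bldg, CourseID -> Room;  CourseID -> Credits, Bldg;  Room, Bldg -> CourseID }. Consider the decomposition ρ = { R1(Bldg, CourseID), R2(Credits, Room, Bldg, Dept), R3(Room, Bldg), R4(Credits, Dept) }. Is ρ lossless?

Chase test. Columns are Credits, Room, Bldg, CourseID, Dept; row i has aⱼ where attribute j ∈ Ri, else bᵢⱼ.
Initial tableau (one row per fragment):
  row 1: b11 b12 a3 a4 b15
  row 2: a1 a2 a3 b24 a5
  row 3: b31 a2 a3 b34 b35
  row 4: a1 b42 b43 b44 a5
Rows 2 and 4 agree on Dept; apply Dept→Bldg and equate their Bldg entries.
Rows 1 and 2 agree on Bldg; apply Bldg→Credits and equate their Credits entries.
Rows 1 and 3 agree on Bldg; apply Bldg→Credits and equate their Credits entries.
Rows 2 and 3 agree on Room, Bldg; apply Room, Bldg→CourseID and equate their CourseID entries.
No row becomes fully distinguished — the join is lossy.

No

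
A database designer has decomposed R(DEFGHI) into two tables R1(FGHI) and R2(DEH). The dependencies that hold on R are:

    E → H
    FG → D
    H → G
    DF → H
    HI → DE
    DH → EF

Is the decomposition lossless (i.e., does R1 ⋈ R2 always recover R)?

Common attributes: R1 ∩ R2 = {H}.
Closure of {H}: H → G applies, adding G. So (H)⁺ = {GH}.
The closure contains neither all of R1 = {FGHI} nor all of R2 = {DEH}, so the common attributes are not a superkey of either fragment. The join is lossy.

No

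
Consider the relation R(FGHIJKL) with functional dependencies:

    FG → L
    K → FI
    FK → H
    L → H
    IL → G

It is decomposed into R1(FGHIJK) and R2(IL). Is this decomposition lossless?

No

Common attributes: R1 ∩ R2 = {I}.
No dependency enlarges {I}, so (I)⁺ = {I}.
The closure contains neither all of R1 = {FGHIJK} nor all of R2 = {IL}, so the common attributes are not a superkey of either fragment. The join is lossy.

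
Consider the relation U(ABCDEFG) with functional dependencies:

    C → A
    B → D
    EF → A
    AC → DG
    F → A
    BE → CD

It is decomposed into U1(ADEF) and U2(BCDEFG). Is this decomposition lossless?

Common attributes: U1 ∩ U2 = {DEF}.
Closure of {DEF}: EF → A applies, adding A. So (DEF)⁺ = {ADEF}.
This closure contains every attribute of U1, so U1 ∩ U2 → U1. The join is lossless.

Yes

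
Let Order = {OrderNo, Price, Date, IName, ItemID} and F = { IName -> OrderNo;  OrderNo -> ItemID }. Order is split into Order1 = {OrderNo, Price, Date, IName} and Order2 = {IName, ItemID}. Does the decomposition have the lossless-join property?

Common attributes: Order1 ∩ Order2 = {IName}.
Closure of {IName}: IName → OrderNo applies, adding OrderNo; OrderNo → ItemID applies, adding ItemID. So (IName)⁺ = {OrderNo, IName, ItemID}.
This closure contains every attribute of Order2, so Order1 ∩ Order2 → Order2. The join is lossless.

Yes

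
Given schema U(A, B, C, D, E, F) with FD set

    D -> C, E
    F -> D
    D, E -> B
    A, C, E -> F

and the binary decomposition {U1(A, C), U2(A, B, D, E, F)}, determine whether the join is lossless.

Common attributes: U1 ∩ U2 = {A}.
No dependency enlarges {A}, so (A)⁺ = {A}.
The closure contains neither all of U1 = {A, C} nor all of U2 = {A, B, D, E, F}, so the common attributes are not a superkey of either fragment. The join is lossy.

No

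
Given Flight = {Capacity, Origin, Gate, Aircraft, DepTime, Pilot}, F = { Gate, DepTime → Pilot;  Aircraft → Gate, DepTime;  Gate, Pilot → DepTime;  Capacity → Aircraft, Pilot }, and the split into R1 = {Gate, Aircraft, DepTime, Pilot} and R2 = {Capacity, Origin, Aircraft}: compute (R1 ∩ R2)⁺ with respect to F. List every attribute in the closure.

R1 ∩ R2 = {Aircraft}.
Aircraft → Gate, DepTime applies, adding Gate, DepTime
Gate, DepTime → Pilot applies, adding Pilot
Closure: {Gate, Aircraft, DepTime, Pilot}.

Gate, Aircraft, DepTime, Pilot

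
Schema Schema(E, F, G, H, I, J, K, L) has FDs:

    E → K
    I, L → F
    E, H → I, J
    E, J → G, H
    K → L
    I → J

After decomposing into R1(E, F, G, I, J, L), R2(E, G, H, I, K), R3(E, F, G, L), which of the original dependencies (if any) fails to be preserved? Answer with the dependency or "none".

K → L

Check K → L: no single fragment contains all of {K, L}, and the restricted closure of {K} across the fragments never reaches {L}.
E → K is preserved.
I, L → F is preserved.
E, H → I, J is preserved.
E, J → G, H is preserved.
I → J is preserved.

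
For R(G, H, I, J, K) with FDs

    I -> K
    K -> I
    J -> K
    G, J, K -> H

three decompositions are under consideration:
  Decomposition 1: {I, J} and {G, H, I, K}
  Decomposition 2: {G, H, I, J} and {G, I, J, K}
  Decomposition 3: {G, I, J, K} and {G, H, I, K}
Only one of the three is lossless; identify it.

Decomposition 2

Decomposition 1: common = {I}, closure = {I, K} → lossy.
Decomposition 2: common = {G, I, J}, closure = {G, H, I, J, K} → lossless.
Decomposition 3: common = {G, I, K}, closure = {G, I, K} → lossy.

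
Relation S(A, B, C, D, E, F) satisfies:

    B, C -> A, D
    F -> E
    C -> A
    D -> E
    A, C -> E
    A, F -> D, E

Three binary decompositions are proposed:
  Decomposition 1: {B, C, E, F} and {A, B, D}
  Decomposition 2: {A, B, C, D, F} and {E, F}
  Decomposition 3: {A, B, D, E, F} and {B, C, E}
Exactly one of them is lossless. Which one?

Decomposition 1: common = {B}, closure = {B} → lossy.
Decomposition 2: common = {F}, closure = {E, F} → lossless.
Decomposition 3: common = {B, E}, closure = {B, E} → lossy.

Decomposition 2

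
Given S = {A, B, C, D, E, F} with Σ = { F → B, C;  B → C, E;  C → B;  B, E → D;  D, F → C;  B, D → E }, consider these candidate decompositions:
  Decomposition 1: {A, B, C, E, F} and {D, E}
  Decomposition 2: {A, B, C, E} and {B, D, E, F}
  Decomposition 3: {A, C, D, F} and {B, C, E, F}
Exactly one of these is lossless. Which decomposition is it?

Decomposition 1: common = {E}, closure = {E} → lossy.
Decomposition 2: common = {B, E}, closure = {B, C, D, E} → lossy.
Decomposition 3: common = {C, F}, closure = {B, C, D, E, F} → lossless.

Decomposition 3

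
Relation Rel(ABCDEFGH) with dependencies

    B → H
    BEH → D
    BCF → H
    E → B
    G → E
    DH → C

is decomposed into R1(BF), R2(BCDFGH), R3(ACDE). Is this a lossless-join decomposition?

Chase test. Columns are ABCDEFGH; row i has aⱼ where attribute j ∈ Ri, else bᵢⱼ.
Initial tableau (one row per fragment):
  row 1: b11 a2 b13 b14 b15 a6 b17 b18
  row 2: b21 a2 a3 a4 b25 a6 a7 a8
  row 3: a1 b32 a3 a4 a5 b36 b37 b38
Rows 1 and 2 agree on B; apply B→H and equate their H entries.
No row becomes fully distinguished — the join is lossy.

No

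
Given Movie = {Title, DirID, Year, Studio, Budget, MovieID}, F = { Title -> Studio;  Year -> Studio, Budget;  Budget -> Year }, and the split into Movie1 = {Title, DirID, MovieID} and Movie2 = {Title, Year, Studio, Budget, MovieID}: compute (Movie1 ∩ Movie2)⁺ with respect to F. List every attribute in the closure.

Movie1 ∩ Movie2 = {Title, MovieID}.
Title → Studio applies, adding Studio
Closure: {Title, Studio, MovieID}.

Title, Studio, MovieID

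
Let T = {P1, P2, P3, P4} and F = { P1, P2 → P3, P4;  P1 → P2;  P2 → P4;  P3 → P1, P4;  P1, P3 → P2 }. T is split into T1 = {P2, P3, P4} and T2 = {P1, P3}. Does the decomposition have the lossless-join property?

Common attributes: T1 ∩ T2 = {P3}.
Closure of {P3}: P3 → P1, P4 applies, adding P1, P4; P1, P3 → P2 applies, adding P2. So (P3)⁺ = {P1, P2, P3, P4}.
This closure contains every attribute of T1, so T1 ∩ T2 → T1. The join is lossless.

Yes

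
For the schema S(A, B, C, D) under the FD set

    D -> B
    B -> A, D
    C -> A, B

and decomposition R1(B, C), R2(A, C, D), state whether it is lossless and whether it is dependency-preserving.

Lossless test: (C)⁺ = {A, B, C, D}, which contains all of one fragment — lossless.
Dependency preservation: the restricted closure of {D} across the fragments never reaches {B}, so D → B cannot be enforced without a join — not preserved.

lossless but not dependency-preserving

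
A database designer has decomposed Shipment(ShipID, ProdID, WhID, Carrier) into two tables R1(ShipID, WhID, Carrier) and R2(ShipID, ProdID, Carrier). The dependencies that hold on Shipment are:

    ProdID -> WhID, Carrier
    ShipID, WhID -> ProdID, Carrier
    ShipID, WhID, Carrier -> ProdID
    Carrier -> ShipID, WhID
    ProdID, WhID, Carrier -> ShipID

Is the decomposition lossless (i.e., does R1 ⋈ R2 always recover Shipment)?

Common attributes: R1 ∩ R2 = {ShipID, Carrier}.
Closure of {ShipID, Carrier}: Carrier → ShipID, WhID applies, adding WhID; ShipID, WhID → ProdID, Carrier applies, adding ProdID. So (ShipID, Carrier)⁺ = {ShipID, ProdID, WhID, Carrier}.
This closure contains every attribute of R1, so R1 ∩ R2 → R1. The join is lossless.

Yes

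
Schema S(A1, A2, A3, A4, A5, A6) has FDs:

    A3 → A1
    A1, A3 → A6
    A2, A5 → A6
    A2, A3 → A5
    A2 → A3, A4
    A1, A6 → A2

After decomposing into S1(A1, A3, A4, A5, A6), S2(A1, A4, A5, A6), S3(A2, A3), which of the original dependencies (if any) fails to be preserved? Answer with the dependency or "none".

none

A3 → A1 lies within S1.
A1, A3 → A6 lies within S1.
A2, A5 → A6: restricted closure across fragments reaches A6.
A2, A3 → A5: restricted closure across fragments reaches A5.
A2 → A3, A4: restricted closure across fragments reaches A3, A4.
A1, A6 → A2: restricted closure across fragments reaches A2.
Every dependency is enforceable on the fragments, so the decomposition is dependency-preserving.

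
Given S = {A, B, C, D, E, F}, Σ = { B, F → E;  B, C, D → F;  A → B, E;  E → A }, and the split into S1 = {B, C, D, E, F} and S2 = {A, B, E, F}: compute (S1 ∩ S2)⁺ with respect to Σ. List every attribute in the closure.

S1 ∩ S2 = {B, E, F}.
E → A applies, adding A
Closure: {A, B, E, F}.

A, B, E, F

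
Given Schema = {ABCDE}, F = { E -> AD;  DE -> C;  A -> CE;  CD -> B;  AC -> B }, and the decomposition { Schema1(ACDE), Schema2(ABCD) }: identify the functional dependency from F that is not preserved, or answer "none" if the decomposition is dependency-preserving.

E → AD lies within Schema1.
DE → C lies within Schema1.
A → CE lies within Schema1.
CD → B lies within Schema2.
AC → B lies within Schema2.
Every dependency is enforceable on the fragments, so the decomposition is dependency-preserving.

none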